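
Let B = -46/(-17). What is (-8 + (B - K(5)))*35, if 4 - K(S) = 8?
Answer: -770/17 ≈ -45.294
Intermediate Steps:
K(S) = -4 (K(S) = 4 - 1*8 = 4 - 8 = -4)
B = 46/17 (B = -46*(-1/17) = 46/17 ≈ 2.7059)
(-8 + (B - K(5)))*35 = (-8 + (46/17 - 1*(-4)))*35 = (-8 + (46/17 + 4))*35 = (-8 + 114/17)*35 = -22/17*35 = -770/17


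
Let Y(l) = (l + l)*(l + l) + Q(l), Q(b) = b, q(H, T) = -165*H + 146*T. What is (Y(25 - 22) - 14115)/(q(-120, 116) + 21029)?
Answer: -4692/19255 ≈ -0.24368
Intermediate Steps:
Y(l) = l + 4*l**2 (Y(l) = (l + l)*(l + l) + l = (2*l)*(2*l) + l = 4*l**2 + l = l + 4*l**2)
(Y(25 - 22) - 14115)/(q(-120, 116) + 21029) = ((25 - 22)*(1 + 4*(25 - 22)) - 14115)/((-165*(-120) + 146*116) + 21029) = (3*(1 + 4*3) - 14115)/((19800 + 16936) + 21029) = (3*(1 + 12) - 14115)/(36736 + 21029) = (3*13 - 14115)/57765 = (39 - 14115)*(1/57765) = -14076*1/57765 = -4692/19255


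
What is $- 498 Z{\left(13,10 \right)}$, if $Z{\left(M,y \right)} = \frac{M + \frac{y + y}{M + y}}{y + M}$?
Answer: $- \frac{158862}{529} \approx -300.31$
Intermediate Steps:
$Z{\left(M,y \right)} = \frac{M + \frac{2 y}{M + y}}{M + y}$
$- 498 Z{\left(13,10 \right)} = - 498 \frac{13^{2} + 2 \cdot 10 + 13 \cdot 10}{\left(13 + 10\right)^{2}} = - 498 \frac{169 + 20 + 130}{529} = - 498 \cdot \frac{1}{529} \cdot 319 = \left(-498\right) \frac{319}{529} = - \frac{158862}{529}$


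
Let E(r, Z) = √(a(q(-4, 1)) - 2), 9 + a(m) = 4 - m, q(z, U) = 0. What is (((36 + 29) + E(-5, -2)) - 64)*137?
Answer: 137 + 137*I*√7 ≈ 137.0 + 362.47*I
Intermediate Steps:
a(m) = -5 - m (a(m) = -9 + (4 - m) = -5 - m)
E(r, Z) = I*√7 (E(r, Z) = √((-5 - 1*0) - 2) = √((-5 + 0) - 2) = √(-5 - 2) = √(-7) = I*√7)
(((36 + 29) + E(-5, -2)) - 64)*137 = (((36 + 29) + I*√7) - 64)*137 = ((65 + I*√7) - 64)*137 = (1 + I*√7)*137 = 137 + 137*I*√7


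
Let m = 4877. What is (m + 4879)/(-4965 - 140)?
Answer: -9756/5105 ≈ -1.9111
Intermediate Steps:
(m + 4879)/(-4965 - 140) = (4877 + 4879)/(-4965 - 140) = 9756/(-5105) = 9756*(-1/5105) = -9756/5105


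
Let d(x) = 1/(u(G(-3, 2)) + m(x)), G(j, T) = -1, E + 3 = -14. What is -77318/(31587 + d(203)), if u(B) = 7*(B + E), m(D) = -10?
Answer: -10515248/4295831 ≈ -2.4478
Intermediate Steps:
E = -17 (E = -3 - 14 = -17)
u(B) = -119 + 7*B (u(B) = 7*(B - 17) = 7*(-17 + B) = -119 + 7*B)
d(x) = -1/136 (d(x) = 1/((-119 + 7*(-1)) - 10) = 1/((-119 - 7) - 10) = 1/(-126 - 10) = 1/(-136) = -1/136)
-77318/(31587 + d(203)) = -77318/(31587 - 1/136) = -77318/4295831/136 = -77318*136/4295831 = -10515248/4295831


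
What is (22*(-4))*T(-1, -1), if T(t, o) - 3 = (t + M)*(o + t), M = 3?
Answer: 88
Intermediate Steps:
T(t, o) = 3 + (3 + t)*(o + t) (T(t, o) = 3 + (t + 3)*(o + t) = 3 + (3 + t)*(o + t))
(22*(-4))*T(-1, -1) = (22*(-4))*(3 + (-1)² + 3*(-1) + 3*(-1) - 1*(-1)) = -88*(3 + 1 - 3 - 3 + 1) = -88*(-1) = 88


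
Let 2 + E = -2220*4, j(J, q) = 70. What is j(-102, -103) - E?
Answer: 8952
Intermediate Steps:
E = -8882 (E = -2 - 2220*4 = -2 - 8880 = -8882)
j(-102, -103) - E = 70 - 1*(-8882) = 70 + 8882 = 8952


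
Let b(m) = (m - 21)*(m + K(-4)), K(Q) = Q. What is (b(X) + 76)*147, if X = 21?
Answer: 11172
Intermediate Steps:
b(m) = (-21 + m)*(-4 + m) (b(m) = (m - 21)*(m - 4) = (-21 + m)*(-4 + m))
(b(X) + 76)*147 = ((84 + 21**2 - 25*21) + 76)*147 = ((84 + 441 - 525) + 76)*147 = (0 + 76)*147 = 76*147 = 11172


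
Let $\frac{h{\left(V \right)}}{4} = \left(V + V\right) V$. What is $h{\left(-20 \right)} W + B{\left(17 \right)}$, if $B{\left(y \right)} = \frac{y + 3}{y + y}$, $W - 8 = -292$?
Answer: $- \frac{15449590}{17} \approx -9.088 \cdot 10^{5}$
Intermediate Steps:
$W = -284$ ($W = 8 - 292 = -284$)
$h{\left(V \right)} = 8 V^{2}$ ($h{\left(V \right)} = 4 \left(V + V\right) V = 4 \cdot 2 V V = 4 \cdot 2 V^{2} = 8 V^{2}$)
$B{\left(y \right)} = \frac{3 + y}{2 y}$
$h{\left(-20 \right)} W + B{\left(17 \right)} = 8 \left(-20\right)^{2} \left(-284\right) + \frac{3 + 17}{2 \cdot 17} = 8 \cdot 400 \left(-284\right) + \frac{1}{2} \cdot \frac{1}{17} \cdot 20 = 3200 \left(-284\right) + \frac{10}{17} = -908800 + \frac{10}{17} = - \frac{15449590}{17}$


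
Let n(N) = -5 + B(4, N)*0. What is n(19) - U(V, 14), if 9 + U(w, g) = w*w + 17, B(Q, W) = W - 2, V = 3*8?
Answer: -589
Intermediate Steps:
V = 24
B(Q, W) = -2 + W
U(w, g) = 8 + w² (U(w, g) = -9 + (w*w + 17) = -9 + (w² + 17) = -9 + (17 + w²) = 8 + w²)
n(N) = -5 (n(N) = -5 + (-2 + N)*0 = -5 + 0 = -5)
n(19) - U(V, 14) = -5 - (8 + 24²) = -5 - (8 + 576) = -5 - 1*584 = -5 - 584 = -589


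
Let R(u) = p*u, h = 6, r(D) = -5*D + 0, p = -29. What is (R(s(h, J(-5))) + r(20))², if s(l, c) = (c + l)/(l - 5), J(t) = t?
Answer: 16641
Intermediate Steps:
r(D) = -5*D
s(l, c) = (c + l)/(-5 + l)
R(u) = -29*u
(R(s(h, J(-5))) + r(20))² = (-29*(-5 + 6)/(-5 + 6) - 5*20)² = (-29/1 - 100)² = (-29 - 100)² = (-129)² = 16641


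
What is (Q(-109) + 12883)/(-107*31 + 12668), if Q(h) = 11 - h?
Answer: 13003/9351 ≈ 1.3905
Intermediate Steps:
(Q(-109) + 12883)/(-107*31 + 12668) = ((11 - 1*(-109)) + 12883)/(-107*31 + 12668) = ((11 + 109) + 12883)/(-3317 + 12668) = (120 + 12883)/9351 = 13003*(1/9351) = 13003/9351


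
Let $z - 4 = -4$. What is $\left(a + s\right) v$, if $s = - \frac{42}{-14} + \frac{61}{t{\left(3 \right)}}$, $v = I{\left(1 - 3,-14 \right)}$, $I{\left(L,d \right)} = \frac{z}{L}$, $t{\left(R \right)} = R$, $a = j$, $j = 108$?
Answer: $0$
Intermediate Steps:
$z = 0$ ($z = 4 - 4 = 0$)
$a = 108$
$I{\left(L,d \right)} = 0$ ($I{\left(L,d \right)} = \frac{0}{L} = 0$)
$v = 0$
$s = \frac{70}{3}$ ($s = - \frac{42}{-14} + \frac{61}{3} = \left(-42\right) \left(- \frac{1}{14}\right) + 61 \cdot \frac{1}{3} = 3 + \frac{61}{3} = \frac{70}{3} \approx 23.333$)
$\left(a + s\right) v = \left(108 + \frac{70}{3}\right) 0 = \frac{394}{3} \cdot 0 = 0$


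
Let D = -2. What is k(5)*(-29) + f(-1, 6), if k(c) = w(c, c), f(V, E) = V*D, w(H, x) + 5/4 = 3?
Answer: -195/4 ≈ -48.750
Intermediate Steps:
w(H, x) = 7/4 (w(H, x) = -5/4 + 3 = 7/4)
f(V, E) = -2*V (f(V, E) = V*(-2) = -2*V)
k(c) = 7/4
k(5)*(-29) + f(-1, 6) = (7/4)*(-29) - 2*(-1) = -203/4 + 2 = -195/4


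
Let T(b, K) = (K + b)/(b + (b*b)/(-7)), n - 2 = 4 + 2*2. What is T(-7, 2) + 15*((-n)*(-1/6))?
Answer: 355/14 ≈ 25.357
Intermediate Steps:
n = 10 (n = 2 + (4 + 2*2) = 2 + (4 + 4) = 2 + 8 = 10)
T(b, K) = (K + b)/(b - b**2/7) (T(b, K) = (K + b)/(b + b**2*(-1/7)) = (K + b)/(b - b**2/7))
T(-7, 2) + 15*((-n)*(-1/6)) = 7*(-1*2 - 1*(-7))/(-7*(-7 - 7)) + 15*((-1*10)*(-1/6)) = 7*(-1/7)*(-2 + 7)/(-14) + 15*(-(-10)/6) = 7*(-1/7)*(-1/14)*5 + 15*(-10*(-1/6)) = 5/14 + 15*(5/3) = 5/14 + 25 = 355/14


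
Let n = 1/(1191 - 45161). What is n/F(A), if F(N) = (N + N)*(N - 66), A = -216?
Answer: -1/5356601280 ≈ -1.8669e-10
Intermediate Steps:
n = -1/43970 (n = 1/(-43970) = -1/43970 ≈ -2.2743e-5)
F(N) = 2*N*(-66 + N) (F(N) = (2*N)*(-66 + N) = 2*N*(-66 + N))
n/F(A) = -(-1/(432*(-66 - 216)))/43970 = -1/(43970*(2*(-216)*(-282))) = -1/43970/121824 = -1/43970*1/121824 = -1/5356601280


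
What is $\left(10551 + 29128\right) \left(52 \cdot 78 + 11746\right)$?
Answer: $627007558$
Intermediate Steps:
$\left(10551 + 29128\right) \left(52 \cdot 78 + 11746\right) = 39679 \left(4056 + 11746\right) = 39679 \cdot 15802 = 627007558$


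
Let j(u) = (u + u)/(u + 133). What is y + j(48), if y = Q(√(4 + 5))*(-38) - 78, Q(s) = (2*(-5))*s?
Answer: 192318/181 ≈ 1062.5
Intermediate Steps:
j(u) = 2*u/(133 + u) (j(u) = (2*u)/(133 + u) = 2*u/(133 + u))
Q(s) = -10*s
y = 1062 (y = -10*√(4 + 5)*(-38) - 78 = -10*√9*(-38) - 78 = -10*3*(-38) - 78 = -30*(-38) - 78 = 1140 - 78 = 1062)
y + j(48) = 1062 + 2*48/(133 + 48) = 1062 + 2*48/181 = 1062 + 2*48*(1/181) = 1062 + 96/181 = 192318/181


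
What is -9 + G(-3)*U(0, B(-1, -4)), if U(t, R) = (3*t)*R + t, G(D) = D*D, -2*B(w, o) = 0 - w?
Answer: -9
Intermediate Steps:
B(w, o) = w/2 (B(w, o) = -(0 - w)/2 = -(-1)*w/2 = w/2)
G(D) = D²
U(t, R) = t + 3*R*t (U(t, R) = 3*R*t + t = t + 3*R*t)
-9 + G(-3)*U(0, B(-1, -4)) = -9 + (-3)²*(0*(1 + 3*((½)*(-1)))) = -9 + 9*(0*(1 + 3*(-½))) = -9 + 9*(0*(1 - 3/2)) = -9 + 9*(0*(-½)) = -9 + 9*0 = -9 + 0 = -9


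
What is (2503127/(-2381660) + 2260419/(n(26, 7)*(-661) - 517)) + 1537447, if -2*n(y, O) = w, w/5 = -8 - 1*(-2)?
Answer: 9548298649894059/6211369280 ≈ 1.5372e+6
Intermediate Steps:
w = -30 (w = 5*(-8 - 1*(-2)) = 5*(-8 + 2) = 5*(-6) = -30)
n(y, O) = 15 (n(y, O) = -1/2*(-30) = 15)
(2503127/(-2381660) + 2260419/(n(26, 7)*(-661) - 517)) + 1537447 = (2503127/(-2381660) + 2260419/(15*(-661) - 517)) + 1537447 = (2503127*(-1/2381660) + 2260419/(-9915 - 517)) + 1537447 = (-2503127/2381660 + 2260419/(-10432)) + 1537447 = (-2503127/2381660 + 2260419*(-1/10432)) + 1537447 = (-2503127/2381660 - 2260419/10432) + 1537447 = -1352415534101/6211369280 + 1537447 = 9548298649894059/6211369280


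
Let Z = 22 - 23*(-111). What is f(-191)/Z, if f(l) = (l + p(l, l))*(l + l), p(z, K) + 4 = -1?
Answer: 74872/2575 ≈ 29.077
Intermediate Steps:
p(z, K) = -5 (p(z, K) = -4 - 1 = -5)
f(l) = 2*l*(-5 + l) (f(l) = (l - 5)*(l + l) = (-5 + l)*(2*l) = 2*l*(-5 + l))
Z = 2575 (Z = 22 + 2553 = 2575)
f(-191)/Z = (2*(-191)*(-5 - 191))/2575 = (2*(-191)*(-196))*(1/2575) = 74872*(1/2575) = 74872/2575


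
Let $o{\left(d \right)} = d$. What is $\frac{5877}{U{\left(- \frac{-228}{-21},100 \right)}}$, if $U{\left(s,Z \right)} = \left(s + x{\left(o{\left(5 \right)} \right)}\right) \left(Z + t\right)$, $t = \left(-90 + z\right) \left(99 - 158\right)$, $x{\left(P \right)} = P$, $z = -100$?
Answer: $- \frac{13713}{154570} \approx -0.088717$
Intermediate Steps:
$t = 11210$ ($t = \left(-90 - 100\right) \left(99 - 158\right) = \left(-190\right) \left(-59\right) = 11210$)
$U{\left(s,Z \right)} = \left(5 + s\right) \left(11210 + Z\right)$ ($U{\left(s,Z \right)} = \left(s + 5\right) \left(Z + 11210\right) = \left(5 + s\right) \left(11210 + Z\right)$)
$\frac{5877}{U{\left(- \frac{-228}{-21},100 \right)}} = \frac{5877}{56050 + 5 \cdot 100 + 11210 \left(- \frac{-228}{-21}\right) + 100 \left(- \frac{-228}{-21}\right)} = \frac{5877}{56050 + 500 + 11210 \left(- \frac{\left(-228\right) \left(-1\right)}{21}\right) + 100 \left(- \frac{\left(-228\right) \left(-1\right)}{21}\right)} = \frac{5877}{56050 + 500 + 11210 \left(\left(-1\right) \frac{76}{7}\right) + 100 \left(\left(-1\right) \frac{76}{7}\right)} = \frac{5877}{56050 + 500 + 11210 \left(- \frac{76}{7}\right) + 100 \left(- \frac{76}{7}\right)} = \frac{5877}{56050 + 500 - \frac{851960}{7} - \frac{7600}{7}} = \frac{5877}{- \frac{463710}{7}} = 5877 \left(- \frac{7}{463710}\right) = - \frac{13713}{154570}$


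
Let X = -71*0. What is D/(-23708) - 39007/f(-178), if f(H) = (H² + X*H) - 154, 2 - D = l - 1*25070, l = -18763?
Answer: -1153447753/373756620 ≈ -3.0861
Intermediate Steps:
X = 0
D = 43835 (D = 2 - (-18763 - 1*25070) = 2 - (-18763 - 25070) = 2 - 1*(-43833) = 2 + 43833 = 43835)
f(H) = -154 + H² (f(H) = (H² + 0*H) - 154 = (H² + 0) - 154 = H² - 154 = -154 + H²)
D/(-23708) - 39007/f(-178) = 43835/(-23708) - 39007/(-154 + (-178)²) = 43835*(-1/23708) - 39007/(-154 + 31684) = -43835/23708 - 39007/31530 = -1153447753/373756620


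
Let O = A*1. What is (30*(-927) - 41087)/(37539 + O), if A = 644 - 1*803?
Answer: -68897/37380 ≈ -1.8432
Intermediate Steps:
A = -159 (A = 644 - 803 = -159)
O = -159 (O = -159*1 = -159)
(30*(-927) - 41087)/(37539 + O) = (30*(-927) - 41087)/(37539 - 159) = (-27810 - 41087)/37380 = -68897*1/37380 = -68897/37380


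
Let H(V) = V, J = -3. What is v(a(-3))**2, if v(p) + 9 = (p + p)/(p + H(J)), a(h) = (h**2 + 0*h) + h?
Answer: 25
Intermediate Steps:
a(h) = h + h**2 (a(h) = (h**2 + 0) + h = h**2 + h = h + h**2)
v(p) = -9 + 2*p/(-3 + p) (v(p) = -9 + (p + p)/(p - 3) = -9 + (2*p)/(-3 + p) = -9 + 2*p/(-3 + p))
v(a(-3))**2 = ((27 - (-21)*(1 - 3))/(-3 - 3*(1 - 3)))**2 = ((27 - (-21)*(-2))/(-3 - 3*(-2)))**2 = ((27 - 7*6)/(-3 + 6))**2 = ((27 - 42)/3)**2 = ((1/3)*(-15))**2 = (-5)**2 = 25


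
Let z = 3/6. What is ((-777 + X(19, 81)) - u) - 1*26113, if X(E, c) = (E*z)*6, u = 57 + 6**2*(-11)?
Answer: -26494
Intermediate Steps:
u = -339 (u = 57 + 36*(-11) = 57 - 396 = -339)
z = 1/2 (z = 3*(1/6) = 1/2 ≈ 0.50000)
X(E, c) = 3*E (X(E, c) = (E*(1/2))*6 = (E/2)*6 = 3*E)
((-777 + X(19, 81)) - u) - 1*26113 = ((-777 + 3*19) - 1*(-339)) - 1*26113 = ((-777 + 57) + 339) - 26113 = (-720 + 339) - 26113 = -381 - 26113 = -26494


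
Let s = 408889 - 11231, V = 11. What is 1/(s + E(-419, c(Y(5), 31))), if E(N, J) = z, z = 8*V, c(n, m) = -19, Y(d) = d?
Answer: 1/397746 ≈ 2.5142e-6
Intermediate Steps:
s = 397658
z = 88 (z = 8*11 = 88)
E(N, J) = 88
1/(s + E(-419, c(Y(5), 31))) = 1/(397658 + 88) = 1/397746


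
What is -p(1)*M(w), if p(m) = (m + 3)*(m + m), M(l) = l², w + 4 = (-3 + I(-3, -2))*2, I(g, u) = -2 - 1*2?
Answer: -2592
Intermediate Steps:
I(g, u) = -4 (I(g, u) = -2 - 2 = -4)
w = -18 (w = -4 + (-3 - 4)*2 = -4 - 7*2 = -4 - 14 = -18)
p(m) = 2*m*(3 + m) (p(m) = (3 + m)*(2*m) = 2*m*(3 + m))
-p(1)*M(w) = -2*1*(3 + 1)*(-18)² = -2*1*4*324 = -8*324 = -1*2592 = -2592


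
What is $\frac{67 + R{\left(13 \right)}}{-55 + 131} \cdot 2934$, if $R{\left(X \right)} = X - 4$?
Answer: $2934$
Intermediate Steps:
$R{\left(X \right)} = -4 + X$
$\frac{67 + R{\left(13 \right)}}{-55 + 131} \cdot 2934 = \frac{67 + \left(-4 + 13\right)}{-55 + 131} \cdot 2934 = \frac{67 + 9}{76} \cdot 2934 = 76 \cdot \frac{1}{76} \cdot 2934 = 1 \cdot 2934 = 2934$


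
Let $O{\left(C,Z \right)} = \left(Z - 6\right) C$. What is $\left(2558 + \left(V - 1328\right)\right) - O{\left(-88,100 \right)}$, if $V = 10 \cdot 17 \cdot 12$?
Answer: $11542$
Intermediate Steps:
$O{\left(C,Z \right)} = C \left(-6 + Z\right)$ ($O{\left(C,Z \right)} = \left(-6 + Z\right) C = C \left(-6 + Z\right)$)
$V = 2040$ ($V = 170 \cdot 12 = 2040$)
$\left(2558 + \left(V - 1328\right)\right) - O{\left(-88,100 \right)} = \left(2558 + \left(2040 - 1328\right)\right) - - 88 \left(-6 + 100\right) = \left(2558 + \left(2040 - 1328\right)\right) - \left(-88\right) 94 = \left(2558 + 712\right) - -8272 = 3270 + 8272 = 11542$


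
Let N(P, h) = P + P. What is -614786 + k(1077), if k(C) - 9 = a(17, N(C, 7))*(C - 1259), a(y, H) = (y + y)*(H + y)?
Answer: -14048925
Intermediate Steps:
N(P, h) = 2*P
a(y, H) = 2*y*(H + y) (a(y, H) = (2*y)*(H + y) = 2*y*(H + y))
k(C) = 9 + (-1259 + C)*(578 + 68*C) (k(C) = 9 + (2*17*(2*C + 17))*(C - 1259) = 9 + (2*17*(17 + 2*C))*(-1259 + C) = 9 + (578 + 68*C)*(-1259 + C) = 9 + (-1259 + C)*(578 + 68*C))
-614786 + k(1077) = -614786 + (-727693 - 85034*1077 + 68*1077**2) = -614786 + (-727693 - 91581618 + 68*1159929) = -614786 + (-727693 - 91581618 + 78875172) = -614786 - 13434139 = -14048925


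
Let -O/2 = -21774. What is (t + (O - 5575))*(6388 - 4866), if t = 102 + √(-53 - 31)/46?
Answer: 57950150 + 1522*I*√21/23 ≈ 5.795e+7 + 303.25*I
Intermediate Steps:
O = 43548 (O = -2*(-21774) = 43548)
t = 102 + I*√21/23 (t = 102 + √(-84)*(1/46) = 102 + (2*I*√21)*(1/46) = 102 + I*√21/23 ≈ 102.0 + 0.19924*I)
(t + (O - 5575))*(6388 - 4866) = ((102 + I*√21/23) + (43548 - 5575))*(6388 - 4866) = ((102 + I*√21/23) + 37973)*1522 = (38075 + I*√21/23)*1522 = 57950150 + 1522*I*√21/23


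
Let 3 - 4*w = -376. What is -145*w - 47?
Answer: -55143/4 ≈ -13786.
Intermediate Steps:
w = 379/4 (w = 3/4 - 1/4*(-376) = 3/4 + 94 = 379/4 ≈ 94.750)
-145*w - 47 = -145*379/4 - 47 = -54955/4 - 47 = -55143/4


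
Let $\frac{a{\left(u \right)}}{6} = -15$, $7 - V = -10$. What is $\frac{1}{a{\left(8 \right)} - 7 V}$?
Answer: $- \frac{1}{209} \approx -0.0047847$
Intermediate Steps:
$V = 17$ ($V = 7 - -10 = 7 + 10 = 17$)
$a{\left(u \right)} = -90$ ($a{\left(u \right)} = 6 \left(-15\right) = -90$)
$\frac{1}{a{\left(8 \right)} - 7 V} = \frac{1}{-90 - 119} = \frac{1}{-209} = - \frac{1}{209}$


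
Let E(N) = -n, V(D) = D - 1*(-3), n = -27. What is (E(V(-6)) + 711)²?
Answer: 544644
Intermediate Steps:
V(D) = 3 + D (V(D) = D + 3 = 3 + D)
E(N) = 27 (E(N) = -1*(-27) = 27)
(E(V(-6)) + 711)² = (27 + 711)² = 738² = 544644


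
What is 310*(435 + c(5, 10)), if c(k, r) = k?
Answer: 136400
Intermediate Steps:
310*(435 + c(5, 10)) = 310*(435 + 5) = 310*440 = 136400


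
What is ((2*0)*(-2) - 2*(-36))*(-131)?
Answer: -9432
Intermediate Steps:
((2*0)*(-2) - 2*(-36))*(-131) = (0*(-2) + 72)*(-131) = (0 + 72)*(-131) = 72*(-131) = -9432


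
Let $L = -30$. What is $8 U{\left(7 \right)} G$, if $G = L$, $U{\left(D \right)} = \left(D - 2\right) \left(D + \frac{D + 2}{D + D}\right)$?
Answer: $- \frac{64200}{7} \approx -9171.4$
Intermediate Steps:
$U{\left(D \right)} = \left(-2 + D\right) \left(D + \frac{2 + D}{2 D}\right)$
$G = -30$
$8 U{\left(7 \right)} G = 8 \left(7^{2} - \frac{2}{7} - \frac{21}{2}\right) \left(-30\right) = 8 \left(49 - \frac{2}{7} - \frac{21}{2}\right) \left(-30\right) = 8 \cdot \frac{535}{14} \left(-30\right) = \frac{2140}{7} \left(-30\right) = - \frac{64200}{7}$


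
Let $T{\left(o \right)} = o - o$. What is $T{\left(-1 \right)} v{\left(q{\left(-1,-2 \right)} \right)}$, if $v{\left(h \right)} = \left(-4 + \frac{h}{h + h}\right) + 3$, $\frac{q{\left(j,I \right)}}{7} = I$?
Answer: $0$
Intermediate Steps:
$T{\left(o \right)} = 0$
$q{\left(j,I \right)} = 7 I$
$v{\left(h \right)} = - \frac{1}{2}$ ($v{\left(h \right)} = \left(-4 + \frac{h}{2 h}\right) + 3 = \left(-4 + h \frac{1}{2 h}\right) + 3 = \left(-4 + \frac{1}{2}\right) + 3 = - \frac{7}{2} + 3 = - \frac{1}{2}$)
$T{\left(-1 \right)} v{\left(q{\left(-1,-2 \right)} \right)} = 0 \left(- \frac{1}{2}\right) = 0$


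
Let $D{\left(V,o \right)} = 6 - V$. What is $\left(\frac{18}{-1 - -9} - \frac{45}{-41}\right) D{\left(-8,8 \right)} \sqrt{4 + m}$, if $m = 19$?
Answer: $\frac{3843 \sqrt{23}}{82} \approx 224.76$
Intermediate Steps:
$\left(\frac{18}{-1 - -9} - \frac{45}{-41}\right) D{\left(-8,8 \right)} \sqrt{4 + m} = \left(\frac{18}{-1 - -9} - \frac{45}{-41}\right) \left(6 - -8\right) \sqrt{4 + 19} = \left(\frac{18}{-1 + 9} - - \frac{45}{41}\right) \left(6 + 8\right) \sqrt{23} = \left(\frac{18}{8} + \frac{45}{41}\right) 14 \sqrt{23} = \left(18 \cdot \frac{1}{8} + \frac{45}{41}\right) 14 \sqrt{23} = \left(\frac{9}{4} + \frac{45}{41}\right) 14 \sqrt{23} = \frac{549}{164} \cdot 14 \sqrt{23} = \frac{3843 \sqrt{23}}{82}$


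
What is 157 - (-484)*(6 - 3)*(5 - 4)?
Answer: 1609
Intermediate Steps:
157 - (-484)*(6 - 3)*(5 - 4) = 157 - (-484)*3*1 = 157 - (-484)*3 = 157 - 121*(-12) = 157 + 1452 = 1609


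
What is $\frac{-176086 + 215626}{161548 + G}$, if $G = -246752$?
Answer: $- \frac{9885}{21301} \approx -0.46406$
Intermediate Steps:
$\frac{-176086 + 215626}{161548 + G} = \frac{-176086 + 215626}{161548 - 246752} = \frac{39540}{-85204} = 39540 \left(- \frac{1}{85204}\right) = - \frac{9885}{21301}$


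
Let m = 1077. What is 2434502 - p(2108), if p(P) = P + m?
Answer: 2431317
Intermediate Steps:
p(P) = 1077 + P (p(P) = P + 1077 = 1077 + P)
2434502 - p(2108) = 2434502 - (1077 + 2108) = 2434502 - 1*3185 = 2434502 - 3185 = 2431317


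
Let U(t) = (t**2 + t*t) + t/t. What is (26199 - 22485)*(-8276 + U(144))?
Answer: 123293658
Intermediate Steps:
U(t) = 1 + 2*t**2 (U(t) = (t**2 + t**2) + 1 = 2*t**2 + 1 = 1 + 2*t**2)
(26199 - 22485)*(-8276 + U(144)) = (26199 - 22485)*(-8276 + (1 + 2*144**2)) = 3714*(-8276 + (1 + 2*20736)) = 3714*(-8276 + (1 + 41472)) = 3714*(-8276 + 41473) = 3714*33197 = 123293658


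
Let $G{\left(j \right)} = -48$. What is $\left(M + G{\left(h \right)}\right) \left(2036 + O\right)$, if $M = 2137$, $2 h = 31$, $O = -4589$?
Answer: $-5333217$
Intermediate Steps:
$h = \frac{31}{2}$ ($h = \frac{1}{2} \cdot 31 = \frac{31}{2} \approx 15.5$)
$\left(M + G{\left(h \right)}\right) \left(2036 + O\right) = \left(2137 - 48\right) \left(2036 - 4589\right) = 2089 \left(-2553\right) = -5333217$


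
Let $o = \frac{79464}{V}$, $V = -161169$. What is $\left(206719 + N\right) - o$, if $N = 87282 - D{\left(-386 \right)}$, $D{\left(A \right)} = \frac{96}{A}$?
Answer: $\frac{3048368525427}{10368539} \approx 2.94 \cdot 10^{5}$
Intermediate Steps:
$o = - \frac{26488}{53723}$ ($o = \frac{79464}{-161169} = 79464 \left(- \frac{1}{161169}\right) = - \frac{26488}{53723} \approx -0.49305$)
$N = \frac{16845474}{193}$ ($N = 87282 - \frac{96}{-386} = 87282 - 96 \left(- \frac{1}{386}\right) = 87282 - - \frac{48}{193} = 87282 + \frac{48}{193} = \frac{16845474}{193} \approx 87282.0$)
$\left(206719 + N\right) - o = \left(206719 + \frac{16845474}{193}\right) - - \frac{26488}{53723} = \frac{56742241}{193} + \frac{26488}{53723} = \frac{3048368525427}{10368539}$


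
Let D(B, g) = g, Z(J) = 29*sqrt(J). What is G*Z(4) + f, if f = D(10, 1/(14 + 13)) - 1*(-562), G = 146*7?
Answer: 1615627/27 ≈ 59838.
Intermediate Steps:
G = 1022
f = 15175/27 (f = 1/(14 + 13) - 1*(-562) = 1/27 + 562 = 15175/27 ≈ 562.04)
G*Z(4) + f = 1022*(29*sqrt(4)) + 15175/27 = 1022*(29*2) + 15175/27 = 1022*58 + 15175/27 = 59276 + 15175/27 = 1615627/27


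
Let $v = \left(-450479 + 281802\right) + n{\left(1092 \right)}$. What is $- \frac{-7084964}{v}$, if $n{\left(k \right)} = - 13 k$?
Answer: $- \frac{7084964}{182873} \approx -38.743$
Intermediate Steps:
$v = -182873$ ($v = \left(-450479 + 281802\right) - 14196 = -168677 - 14196 = -182873$)
$- \frac{-7084964}{v} = - \frac{-7084964}{-182873} = - \frac{\left(-7084964\right) \left(-1\right)}{182873} = \left(-1\right) \frac{7084964}{182873} = - \frac{7084964}{182873}$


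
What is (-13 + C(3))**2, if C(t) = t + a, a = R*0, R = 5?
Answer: 100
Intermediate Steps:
a = 0 (a = 5*0 = 0)
C(t) = t (C(t) = t + 0 = t)
(-13 + C(3))**2 = (-13 + 3)**2 = (-10)**2 = 100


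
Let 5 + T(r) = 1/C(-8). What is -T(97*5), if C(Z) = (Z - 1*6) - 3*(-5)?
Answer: 4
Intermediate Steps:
C(Z) = 9 + Z (C(Z) = (Z - 6) + 15 = (-6 + Z) + 15 = 9 + Z)
T(r) = -4 (T(r) = -5 + 1/(9 - 8) = -5 + 1/1 = -5 + 1 = -4)
-T(97*5) = -1*(-4) = 4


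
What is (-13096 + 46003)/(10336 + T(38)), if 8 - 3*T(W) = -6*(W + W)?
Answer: 14103/4496 ≈ 3.1368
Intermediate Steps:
T(W) = 8/3 + 4*W (T(W) = 8/3 - (-2)*(W + W) = 8/3 - (-2)*2*W = 8/3 - (-4)*W = 8/3 + 4*W)
(-13096 + 46003)/(10336 + T(38)) = (-13096 + 46003)/(10336 + (8/3 + 4*38)) = 32907/(10336 + (8/3 + 152)) = 32907/(10336 + 464/3) = 32907/(31472/3) = 32907*(3/31472) = 14103/4496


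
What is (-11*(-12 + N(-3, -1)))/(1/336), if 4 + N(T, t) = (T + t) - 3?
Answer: 85008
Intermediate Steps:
N(T, t) = -7 + T + t (N(T, t) = -4 + ((T + t) - 3) = -4 + (-3 + T + t) = -7 + T + t)
(-11*(-12 + N(-3, -1)))/(1/336) = (-11*(-12 + (-7 - 3 - 1)))/(1/336) = (-11*(-12 - 11))/(1/336) = -11*(-23)*336 = 253*336 = 85008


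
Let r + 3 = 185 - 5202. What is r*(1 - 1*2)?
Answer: 5020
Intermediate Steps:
r = -5020 (r = -3 + (185 - 5202) = -3 - 5017 = -5020)
r*(1 - 1*2) = -5020*(1 - 1*2) = -5020*(1 - 2) = -5020*(-1) = 5020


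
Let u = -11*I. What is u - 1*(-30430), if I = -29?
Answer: 30749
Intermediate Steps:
u = 319 (u = -11*(-29) = 319)
u - 1*(-30430) = 319 - 1*(-30430) = 319 + 30430 = 30749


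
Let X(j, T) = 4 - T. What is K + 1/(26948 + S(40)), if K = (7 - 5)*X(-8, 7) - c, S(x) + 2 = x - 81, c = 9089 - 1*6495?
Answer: -69952999/26905 ≈ -2600.0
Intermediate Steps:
c = 2594 (c = 9089 - 6495 = 2594)
S(x) = -83 + x (S(x) = -2 + (x - 81) = -2 + (-81 + x) = -83 + x)
K = -2600 (K = (7 - 5)*(4 - 1*7) - 1*2594 = 2*(4 - 7) - 2594 = 2*(-3) - 2594 = -6 - 2594 = -2600)
K + 1/(26948 + S(40)) = -2600 + 1/(26948 + (-83 + 40)) = -2600 + 1/(26948 - 43) = -2600 + 1/26905 = -69952999/26905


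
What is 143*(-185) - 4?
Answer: -26459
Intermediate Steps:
143*(-185) - 4 = -26455 - 4 = -26459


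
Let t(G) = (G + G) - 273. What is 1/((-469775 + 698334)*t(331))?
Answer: 1/88909451 ≈ 1.1247e-8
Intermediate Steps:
t(G) = -273 + 2*G (t(G) = 2*G - 273 = -273 + 2*G)
1/((-469775 + 698334)*t(331)) = 1/((-469775 + 698334)*(-273 + 2*331)) = 1/(228559*(-273 + 662)) = (1/228559)/389 = (1/228559)*(1/389) = 1/88909451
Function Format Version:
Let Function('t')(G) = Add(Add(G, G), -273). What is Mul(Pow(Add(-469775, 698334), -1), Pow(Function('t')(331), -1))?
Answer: Rational(1, 88909451) ≈ 1.1247e-8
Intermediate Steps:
Function('t')(G) = Add(-273, Mul(2, G)) (Function('t')(G) = Add(Mul(2, G), -273) = Add(-273, Mul(2, G)))
Mul(Pow(Add(-469775, 698334), -1), Pow(Function('t')(331), -1)) = Mul(Pow(Add(-469775, 698334), -1), Pow(Add(-273, Mul(2, 331)), -1)) = Mul(Pow(228559, -1), Pow(Add(-273, 662), -1)) = Mul(Rational(1, 228559), Pow(389, -1)) = Mul(Rational(1, 228559), Rational(1, 389)) = Rational(1, 88909451)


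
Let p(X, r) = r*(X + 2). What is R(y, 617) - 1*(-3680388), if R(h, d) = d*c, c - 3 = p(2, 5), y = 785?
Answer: 3694579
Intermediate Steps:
p(X, r) = r*(2 + X)
c = 23 (c = 3 + 5*(2 + 2) = 3 + 5*4 = 3 + 20 = 23)
R(h, d) = 23*d (R(h, d) = d*23 = 23*d)
R(y, 617) - 1*(-3680388) = 23*617 - 1*(-3680388) = 14191 + 3680388 = 3694579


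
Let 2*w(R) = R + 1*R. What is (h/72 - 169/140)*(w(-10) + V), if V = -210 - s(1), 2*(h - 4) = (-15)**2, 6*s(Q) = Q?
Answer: -2735791/30240 ≈ -90.469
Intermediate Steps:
s(Q) = Q/6
h = 233/2 (h = 4 + (1/2)*(-15)**2 = 4 + (1/2)*225 = 4 + 225/2 = 233/2 ≈ 116.50)
w(R) = R (w(R) = (R + 1*R)/2 = (R + R)/2 = (2*R)/2 = R)
V = -1261/6 (V = -210 - 1/6 = -1261/6 ≈ -210.17)
(h/72 - 169/140)*(w(-10) + V) = ((233/2)/72 - 169/140)*(-10 - 1261/6) = ((233/2)*(1/72) - 169*1/140)*(-1321/6) = (233/144 - 169/140)*(-1321/6) = (2071/5040)*(-1321/6) = -2735791/30240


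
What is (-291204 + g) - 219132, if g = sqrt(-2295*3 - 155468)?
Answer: -510336 + I*sqrt(162353) ≈ -5.1034e+5 + 402.93*I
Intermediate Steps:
g = I*sqrt(162353) (g = sqrt(-6885 - 155468) = sqrt(-162353) = I*sqrt(162353) ≈ 402.93*I)
(-291204 + g) - 219132 = (-291204 + I*sqrt(162353)) - 219132 = -510336 + I*sqrt(162353)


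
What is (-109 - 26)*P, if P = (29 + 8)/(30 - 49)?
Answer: 4995/19 ≈ 262.89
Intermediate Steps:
P = -37/19 (P = 37/(-19) = 37*(-1/19) = -37/19 ≈ -1.9474)
(-109 - 26)*P = (-109 - 26)*(-37/19) = -135*(-37/19) = 4995/19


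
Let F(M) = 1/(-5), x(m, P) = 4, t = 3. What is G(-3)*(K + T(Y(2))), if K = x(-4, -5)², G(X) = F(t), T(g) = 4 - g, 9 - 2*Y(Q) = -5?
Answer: -13/5 ≈ -2.6000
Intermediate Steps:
Y(Q) = 7 (Y(Q) = 9/2 - ½*(-5) = 9/2 + 5/2 = 7)
F(M) = -⅕
G(X) = -⅕
K = 16 (K = 4² = 16)
G(-3)*(K + T(Y(2))) = -(16 + (4 - 1*7))/5 = -(16 + (4 - 7))/5 = -(16 - 3)/5 = -⅕*13 = -13/5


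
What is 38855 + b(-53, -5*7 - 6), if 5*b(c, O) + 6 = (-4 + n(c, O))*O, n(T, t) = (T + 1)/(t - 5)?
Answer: 4470893/115 ≈ 38877.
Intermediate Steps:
n(T, t) = (1 + T)/(-5 + t)
b(c, O) = -6/5 + O*(-4 + (1 + c)/(-5 + O))/5 (b(c, O) = -6/5 + ((-4 + (1 + c)/(-5 + O))*O)/5 = -6/5 + (O*(-4 + (1 + c)/(-5 + O)))/5 = -6/5 + O*(-4 + (1 + c)/(-5 + O))/5)
38855 + b(-53, -5*7 - 6) = 38855 + (30 - 4*(-5*7 - 6)² + 15*(-5*7 - 6) + (-5*7 - 6)*(-53))/(5*(-5 + (-5*7 - 6))) = 38855 + (30 - 4*(-35 - 6)² + 15*(-35 - 6) + (-35 - 6)*(-53))/(5*(-5 + (-35 - 6))) = 38855 + (30 - 4*(-41)² + 15*(-41) - 41*(-53))/(5*(-5 - 41)) = 38855 + (⅕)*(30 - 4*1681 - 615 + 2173)/(-46) = 38855 + (⅕)*(-1/46)*(30 - 6724 - 615 + 2173) = 38855 + (⅕)*(-1/46)*(-5136) = 38855 + 2568/115 = 4470893/115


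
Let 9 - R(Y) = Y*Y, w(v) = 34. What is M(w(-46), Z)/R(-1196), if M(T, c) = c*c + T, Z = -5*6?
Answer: -934/1430407 ≈ -0.00065296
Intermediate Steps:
R(Y) = 9 - Y**2 (R(Y) = 9 - Y*Y = 9 - Y**2)
Z = -30
M(T, c) = T + c**2 (M(T, c) = c**2 + T = T + c**2)
M(w(-46), Z)/R(-1196) = (34 + (-30)**2)/(9 - 1*(-1196)**2) = (34 + 900)/(9 - 1*1430416) = 934/(9 - 1430416) = 934/(-1430407) = 934*(-1/1430407) = -934/1430407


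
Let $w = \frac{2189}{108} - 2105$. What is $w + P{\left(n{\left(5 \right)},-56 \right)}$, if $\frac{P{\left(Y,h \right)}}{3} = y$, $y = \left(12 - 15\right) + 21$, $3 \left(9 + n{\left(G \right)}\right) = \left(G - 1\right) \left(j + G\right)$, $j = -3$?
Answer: $- \frac{219319}{108} \approx -2030.7$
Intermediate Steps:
$n{\left(G \right)} = -9 + \frac{\left(-1 + G\right) \left(-3 + G\right)}{3}$ ($n{\left(G \right)} = -9 + \frac{\left(G - 1\right) \left(-3 + G\right)}{3} = -9 + \frac{\left(-1 + G\right) \left(-3 + G\right)}{3}$)
$w = - \frac{225151}{108}$ ($w = 2189 \cdot \frac{1}{108} - 2105 = \frac{2189}{108} - 2105 = - \frac{225151}{108} \approx -2084.7$)
$y = 18$ ($y = -3 + 21 = 18$)
$P{\left(Y,h \right)} = 54$ ($P{\left(Y,h \right)} = 3 \cdot 18 = 54$)
$w + P{\left(n{\left(5 \right)},-56 \right)} = - \frac{225151}{108} + 54 = - \frac{219319}{108}$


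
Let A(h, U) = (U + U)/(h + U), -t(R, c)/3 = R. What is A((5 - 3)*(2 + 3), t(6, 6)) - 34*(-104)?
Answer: 7081/2 ≈ 3540.5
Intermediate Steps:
t(R, c) = -3*R
A(h, U) = 2*U/(U + h) (A(h, U) = (2*U)/(U + h) = 2*U/(U + h))
A((5 - 3)*(2 + 3), t(6, 6)) - 34*(-104) = 2*(-3*6)/(-3*6 + (5 - 3)*(2 + 3)) - 34*(-104) = 2*(-18)/(-18 + 2*5) + 3536 = 2*(-18)/(-18 + 10) + 3536 = 2*(-18)/(-8) + 3536 = 2*(-18)*(-⅛) + 3536 = 9/2 + 3536 = 7081/2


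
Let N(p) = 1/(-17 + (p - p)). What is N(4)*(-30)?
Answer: 30/17 ≈ 1.7647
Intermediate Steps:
N(p) = -1/17 (N(p) = 1/(-17 + 0) = 1/(-17) = -1/17)
N(4)*(-30) = -1/17*(-30) = 30/17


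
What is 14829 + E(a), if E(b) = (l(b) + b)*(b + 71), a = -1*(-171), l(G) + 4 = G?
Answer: 96625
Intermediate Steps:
l(G) = -4 + G
a = 171
E(b) = (-4 + 2*b)*(71 + b) (E(b) = ((-4 + b) + b)*(b + 71) = (-4 + 2*b)*(71 + b))
14829 + E(a) = 14829 + (-284 + 2*171² + 138*171) = 14829 + (-284 + 2*29241 + 23598) = 14829 + (-284 + 58482 + 23598) = 14829 + 81796 = 96625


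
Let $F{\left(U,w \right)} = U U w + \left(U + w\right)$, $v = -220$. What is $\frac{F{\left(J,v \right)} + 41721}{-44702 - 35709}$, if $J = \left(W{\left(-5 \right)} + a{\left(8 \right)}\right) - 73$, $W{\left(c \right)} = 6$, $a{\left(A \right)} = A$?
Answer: $\frac{724378}{80411} \approx 9.0084$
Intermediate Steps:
$J = -59$ ($J = \left(6 + 8\right) - 73 = 14 - 73 = -59$)
$F{\left(U,w \right)} = U + w + w U^{2}$ ($F{\left(U,w \right)} = U^{2} w + \left(U + w\right) = w U^{2} + \left(U + w\right) = U + w + w U^{2}$)
$\frac{F{\left(J,v \right)} + 41721}{-44702 - 35709} = \frac{\left(-59 - 220 - 220 \left(-59\right)^{2}\right) + 41721}{-44702 - 35709} = \frac{\left(-59 - 220 - 765820\right) + 41721}{-80411} = \left(\left(-59 - 220 - 765820\right) + 41721\right) \left(- \frac{1}{80411}\right) = \left(-766099 + 41721\right) \left(- \frac{1}{80411}\right) = \left(-724378\right) \left(- \frac{1}{80411}\right) = \frac{724378}{80411}$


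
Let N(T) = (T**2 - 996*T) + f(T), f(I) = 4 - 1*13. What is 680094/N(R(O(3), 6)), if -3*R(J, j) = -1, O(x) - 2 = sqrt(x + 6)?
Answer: -3060423/1534 ≈ -1995.1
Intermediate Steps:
f(I) = -9 (f(I) = 4 - 13 = -9)
O(x) = 2 + sqrt(6 + x) (O(x) = 2 + sqrt(x + 6) = 2 + sqrt(6 + x))
R(J, j) = 1/3 (R(J, j) = -1/3*(-1) = 1/3)
N(T) = -9 + T**2 - 996*T (N(T) = (T**2 - 996*T) - 9 = -9 + T**2 - 996*T)
680094/N(R(O(3), 6)) = 680094/(-9 + (1/3)**2 - 996*1/3) = 680094/(-9 + 1/9 - 332) = 680094/(-3068/9) = 680094*(-9/3068) = -3060423/1534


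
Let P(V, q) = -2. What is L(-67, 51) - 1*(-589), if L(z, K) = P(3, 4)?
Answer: 587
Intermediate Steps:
L(z, K) = -2
L(-67, 51) - 1*(-589) = -2 - 1*(-589) = -2 + 589 = 587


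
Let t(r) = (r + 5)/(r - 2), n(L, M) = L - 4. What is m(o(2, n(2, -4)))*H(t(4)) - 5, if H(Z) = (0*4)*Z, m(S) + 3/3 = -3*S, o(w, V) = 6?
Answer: -5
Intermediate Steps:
n(L, M) = -4 + L
m(S) = -1 - 3*S
t(r) = (5 + r)/(-2 + r)
H(Z) = 0 (H(Z) = 0*Z = 0)
m(o(2, n(2, -4)))*H(t(4)) - 5 = (-1 - 3*6)*0 - 5 = (-1 - 18)*0 - 5 = -19*0 - 5 = 0 - 5 = -5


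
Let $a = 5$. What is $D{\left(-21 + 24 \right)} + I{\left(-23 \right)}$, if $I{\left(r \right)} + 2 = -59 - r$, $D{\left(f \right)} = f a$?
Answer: $-23$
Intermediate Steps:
$D{\left(f \right)} = 5 f$ ($D{\left(f \right)} = f 5 = 5 f$)
$I{\left(r \right)} = -61 - r$ ($I{\left(r \right)} = -2 - \left(59 + r\right) = -61 - r$)
$D{\left(-21 + 24 \right)} + I{\left(-23 \right)} = 5 \left(-21 + 24\right) - 38 = 5 \cdot 3 + \left(-61 + 23\right) = 15 - 38 = -23$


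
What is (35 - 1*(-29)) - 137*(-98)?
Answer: 13490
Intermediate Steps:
(35 - 1*(-29)) - 137*(-98) = (35 + 29) + 13426 = 64 + 13426 = 13490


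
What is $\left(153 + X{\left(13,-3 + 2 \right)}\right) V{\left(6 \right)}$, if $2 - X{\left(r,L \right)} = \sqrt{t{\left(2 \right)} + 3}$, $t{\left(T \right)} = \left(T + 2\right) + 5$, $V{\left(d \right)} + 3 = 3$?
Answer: $0$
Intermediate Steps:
$V{\left(d \right)} = 0$ ($V{\left(d \right)} = -3 + 3 = 0$)
$t{\left(T \right)} = 7 + T$ ($t{\left(T \right)} = \left(2 + T\right) + 5 = 7 + T$)
$X{\left(r,L \right)} = 2 - 2 \sqrt{3}$ ($X{\left(r,L \right)} = 2 - \sqrt{\left(7 + 2\right) + 3} = 2 - \sqrt{9 + 3} = 2 - \sqrt{12} = 2 - 2 \sqrt{3}$)
$\left(153 + X{\left(13,-3 + 2 \right)}\right) V{\left(6 \right)} = \left(153 + \left(2 - 2 \sqrt{3}\right)\right) 0 = \left(155 - 2 \sqrt{3}\right) 0 = 0$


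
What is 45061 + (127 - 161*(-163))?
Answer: 71431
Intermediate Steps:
45061 + (127 - 161*(-163)) = 45061 + (127 + 26243) = 45061 + 26370 = 71431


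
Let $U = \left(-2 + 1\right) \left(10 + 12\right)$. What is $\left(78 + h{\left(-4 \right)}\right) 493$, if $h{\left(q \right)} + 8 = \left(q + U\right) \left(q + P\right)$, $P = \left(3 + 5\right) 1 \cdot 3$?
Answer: $-221850$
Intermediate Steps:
$P = 24$ ($P = 8 \cdot 3 = 24$)
$U = -22$ ($U = \left(-1\right) 22 = -22$)
$h{\left(q \right)} = -8 + \left(-22 + q\right) \left(24 + q\right)$ ($h{\left(q \right)} = -8 + \left(q - 22\right) \left(q + 24\right) = -8 + \left(-22 + q\right) \left(24 + q\right)$)
$\left(78 + h{\left(-4 \right)}\right) 493 = \left(78 + \left(-536 + \left(-4\right)^{2} + 2 \left(-4\right)\right)\right) 493 = \left(78 - 528\right) 493 = \left(-450\right) 493 = -221850$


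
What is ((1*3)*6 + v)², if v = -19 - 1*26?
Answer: 729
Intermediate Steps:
v = -45 (v = -19 - 26 = -45)
((1*3)*6 + v)² = ((1*3)*6 - 45)² = (3*6 - 45)² = (18 - 45)² = (-27)² = 729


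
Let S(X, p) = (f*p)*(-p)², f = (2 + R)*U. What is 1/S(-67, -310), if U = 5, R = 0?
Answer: -1/297910000 ≈ -3.3567e-9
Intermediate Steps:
f = 10 (f = (2 + 0)*5 = 2*5 = 10)
S(X, p) = 10*p³ (S(X, p) = (10*p)*(-p)² = (10*p)*p² = 10*p³)
1/S(-67, -310) = 1/(10*(-310)³) = 1/(10*(-29791000)) = 1/(-297910000) = -1/297910000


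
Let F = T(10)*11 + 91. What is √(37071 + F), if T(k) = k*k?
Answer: √38262 ≈ 195.61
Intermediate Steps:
T(k) = k²
F = 1191 (F = 10²*11 + 91 = 100*11 + 91 = 1100 + 91 = 1191)
√(37071 + F) = √(37071 + 1191) = √38262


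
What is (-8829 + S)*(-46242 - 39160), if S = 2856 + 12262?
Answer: -537093178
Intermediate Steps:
S = 15118
(-8829 + S)*(-46242 - 39160) = (-8829 + 15118)*(-46242 - 39160) = 6289*(-85402) = -537093178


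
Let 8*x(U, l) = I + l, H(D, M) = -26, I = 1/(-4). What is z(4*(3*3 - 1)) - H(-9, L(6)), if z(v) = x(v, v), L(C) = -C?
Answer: 959/32 ≈ 29.969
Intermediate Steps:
I = -¼ ≈ -0.25000
x(U, l) = -1/32 + l/8 (x(U, l) = (-¼ + l)/8 = -1/32 + l/8)
z(v) = -1/32 + v/8
z(4*(3*3 - 1)) - H(-9, L(6)) = (-1/32 + (4*(3*3 - 1))/8) - 1*(-26) = (-1/32 + (4*(9 - 1))/8) + 26 = (-1/32 + (4*8)/8) + 26 = (-1/32 + (⅛)*32) + 26 = (-1/32 + 4) + 26 = 127/32 + 26 = 959/32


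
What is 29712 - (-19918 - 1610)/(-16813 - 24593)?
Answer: 205038924/6901 ≈ 29711.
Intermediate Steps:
29712 - (-19918 - 1610)/(-16813 - 24593) = 29712 - (-21528)/(-41406) = 29712 - (-21528)*(-1)/41406 = 29712 - 1*3588/6901 = 29712 - 3588/6901 = 205038924/6901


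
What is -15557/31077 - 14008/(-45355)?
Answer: -270261119/1409497335 ≈ -0.19174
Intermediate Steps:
-15557/31077 - 14008/(-45355) = -15557*1/31077 - 14008*(-1/45355) = -15557/31077 + 14008/45355 = -270261119/1409497335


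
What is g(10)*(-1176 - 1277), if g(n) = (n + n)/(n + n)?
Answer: -2453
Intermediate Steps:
g(n) = 1 (g(n) = (2*n)/((2*n)) = (2*n)*(1/(2*n)) = 1)
g(10)*(-1176 - 1277) = 1*(-1176 - 1277) = 1*(-2453) = -2453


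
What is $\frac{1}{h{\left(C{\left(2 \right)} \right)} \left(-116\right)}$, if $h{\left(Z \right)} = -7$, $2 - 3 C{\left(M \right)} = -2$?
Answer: $\frac{1}{812} \approx 0.0012315$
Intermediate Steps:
$C{\left(M \right)} = \frac{4}{3}$ ($C{\left(M \right)} = \frac{2}{3} - - \frac{2}{3} = \frac{2}{3} + \frac{2}{3} = \frac{4}{3}$)
$\frac{1}{h{\left(C{\left(2 \right)} \right)} \left(-116\right)} = \frac{1}{\left(-7\right) \left(-116\right)} = \frac{1}{812}$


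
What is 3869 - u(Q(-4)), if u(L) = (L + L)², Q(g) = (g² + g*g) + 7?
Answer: -2215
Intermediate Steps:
Q(g) = 7 + 2*g² (Q(g) = (g² + g²) + 7 = 2*g² + 7 = 7 + 2*g²)
u(L) = 4*L² (u(L) = (2*L)² = 4*L²)
3869 - u(Q(-4)) = 3869 - 4*(7 + 2*(-4)²)² = 3869 - 4*(7 + 2*16)² = 3869 - 4*(7 + 32)² = 3869 - 4*39² = 3869 - 4*1521 = 3869 - 1*6084 = 3869 - 6084 = -2215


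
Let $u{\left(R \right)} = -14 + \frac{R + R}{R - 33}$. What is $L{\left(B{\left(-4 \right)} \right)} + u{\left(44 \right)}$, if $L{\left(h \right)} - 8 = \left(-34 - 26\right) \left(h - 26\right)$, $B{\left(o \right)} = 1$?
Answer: $1502$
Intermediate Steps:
$L{\left(h \right)} = 1568 - 60 h$ ($L{\left(h \right)} = 8 + \left(-34 - 26\right) \left(h - 26\right) = 8 - 60 \left(-26 + h\right) = 8 - \left(-1560 + 60 h\right) = 1568 - 60 h$)
$u{\left(R \right)} = -14 + \frac{2 R}{-33 + R}$
$L{\left(B{\left(-4 \right)} \right)} + u{\left(44 \right)} = \left(1568 - 60\right) + \frac{6 \left(77 - 88\right)}{-33 + 44} = \left(1568 - 60\right) + \frac{6 \left(77 - 88\right)}{11} = 1508 + 6 \cdot \frac{1}{11} \left(-11\right) = 1508 - 6 = 1502$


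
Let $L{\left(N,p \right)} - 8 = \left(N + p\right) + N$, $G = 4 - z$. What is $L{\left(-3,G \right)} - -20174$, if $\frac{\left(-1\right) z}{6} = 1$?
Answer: $20186$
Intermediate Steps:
$z = -6$ ($z = \left(-6\right) 1 = -6$)
$G = 10$ ($G = 4 - -6 = 4 + 6 = 10$)
$L{\left(N,p \right)} = 8 + p + 2 N$ ($L{\left(N,p \right)} = 8 + \left(\left(N + p\right) + N\right) = 8 + \left(p + 2 N\right) = 8 + p + 2 N$)
$L{\left(-3,G \right)} - -20174 = \left(8 + 10 + 2 \left(-3\right)\right) - -20174 = \left(8 + 10 - 6\right) + 20174 = 12 + 20174 = 20186$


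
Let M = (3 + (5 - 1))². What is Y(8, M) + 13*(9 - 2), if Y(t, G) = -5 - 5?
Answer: 81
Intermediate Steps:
M = 49 (M = (3 + 4)² = 7² = 49)
Y(t, G) = -10
Y(8, M) + 13*(9 - 2) = -10 + 13*(9 - 2) = -10 + 13*7 = -10 + 91 = 81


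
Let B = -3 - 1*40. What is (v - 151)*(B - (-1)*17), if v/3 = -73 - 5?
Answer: 10010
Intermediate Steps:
B = -43 (B = -3 - 40 = -43)
v = -234 (v = 3*(-73 - 5) = 3*(-78) = -234)
(v - 151)*(B - (-1)*17) = (-234 - 151)*(-43 - (-1)*17) = -385*(-43 - 1*(-17)) = -385*(-43 + 17) = -385*(-26) = 10010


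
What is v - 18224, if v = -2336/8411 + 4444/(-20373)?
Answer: -3122900459684/171357303 ≈ -18225.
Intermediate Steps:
v = -84969812/171357303 (v = -2336*1/8411 + 4444*(-1/20373) = -2336/8411 - 4444/20373 = -84969812/171357303 ≈ -0.49586)
v - 18224 = -84969812/171357303 - 18224 = -3122900459684/171357303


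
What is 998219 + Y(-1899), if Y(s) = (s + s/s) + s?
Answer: 994422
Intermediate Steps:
Y(s) = 1 + 2*s (Y(s) = (s + 1) + s = (1 + s) + s = 1 + 2*s)
998219 + Y(-1899) = 998219 + (1 + 2*(-1899)) = 998219 + (1 - 3798) = 998219 - 3797 = 994422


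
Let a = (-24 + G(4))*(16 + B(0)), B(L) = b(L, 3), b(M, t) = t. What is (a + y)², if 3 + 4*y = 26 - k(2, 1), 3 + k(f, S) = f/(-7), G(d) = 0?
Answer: 9897316/49 ≈ 2.0199e+5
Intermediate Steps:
B(L) = 3
k(f, S) = -3 - f/7 (k(f, S) = -3 + f/(-7) = -3 + f*(-⅐) = -3 - f/7)
y = 46/7 (y = -¾ + (26 - (-3 - ⅐*2))/4 = -¾ + (26 - (-3 - 2/7))/4 = -¾ + (26 - 1*(-23/7))/4 = -¾ + (26 + 23/7)/4 = -¾ + (¼)*(205/7) = -¾ + 205/28 = 46/7 ≈ 6.5714)
a = -456 (a = (-24 + 0)*(16 + 3) = -24*19 = -456)
(a + y)² = (-456 + 46/7)² = (-3146/7)² = 9897316/49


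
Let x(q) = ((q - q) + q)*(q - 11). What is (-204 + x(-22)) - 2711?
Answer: -2189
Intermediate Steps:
x(q) = q*(-11 + q) (x(q) = (0 + q)*(-11 + q) = q*(-11 + q))
(-204 + x(-22)) - 2711 = (-204 - 22*(-11 - 22)) - 2711 = (-204 - 22*(-33)) - 2711 = (-204 + 726) - 2711 = 522 - 2711 = -2189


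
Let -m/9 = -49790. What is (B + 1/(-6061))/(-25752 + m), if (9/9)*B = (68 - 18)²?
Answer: 5050833/853303946 ≈ 0.0059192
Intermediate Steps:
m = 448110 (m = -9*(-49790) = 448110)
B = 2500 (B = (68 - 18)² = 50² = 2500)
(B + 1/(-6061))/(-25752 + m) = (2500 + 1/(-6061))/(-25752 + 448110) = (2500 - 1/6061)/422358 = (15152499/6061)*(1/422358) = 5050833/853303946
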